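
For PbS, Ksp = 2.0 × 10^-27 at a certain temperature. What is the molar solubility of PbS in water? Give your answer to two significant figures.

PbS(s) ⇌ Pb^2+(aq) + S^2-(aq)
Ksp = [Pb^2+][S^2-]
Let s = molar solubility. Then [Pb^2+] = s and [S^2-] = s.
Ksp = (s)(s) = s^2
s = (2.0 × 10^-27)^(1/2) = 4.5 × 10^-14 M

s = 4.5e-14 M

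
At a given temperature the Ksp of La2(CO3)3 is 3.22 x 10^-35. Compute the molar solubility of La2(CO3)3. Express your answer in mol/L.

s ≈ 4.95 x 10^-8 M

La2(CO3)3(s) ⇌ 2 La^3+ + 3 CO3^2-
Ksp = [La^3+]^2[CO3^2-]^3
For each mole of La2(CO3)3 that dissolves: [La^3+] = 2s, [CO3^2-] = 3s.
Ksp = (2s)^2(3s)^3 = 108s^5
Solving, s = (3.22 x 10^-35/108)^(1/5) = 4.95 × 10^-8 M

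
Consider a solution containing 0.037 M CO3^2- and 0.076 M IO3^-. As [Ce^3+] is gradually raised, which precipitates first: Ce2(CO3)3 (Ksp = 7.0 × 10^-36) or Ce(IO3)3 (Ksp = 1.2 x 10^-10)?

Each salt begins to precipitate when Q = Ksp, i.e. when [Ce^3+] reaches its threshold.
For Ce2(CO3)3: 7.0 × 10^-36 = (0.037)^3 × [Ce^3+]^2  ⇒  [Ce^3+] = 3.7 × 10^-16 M.
For Ce(IO3)3: 1.2 x 10^-10 = (0.076)^3 × [Ce^3+]  ⇒  [Ce^3+] = 2.7 × 10^-7 M.
The salt with the lower threshold [Ce^3+] precipitates first: Ce2(CO3)3.

Ce2(CO3)3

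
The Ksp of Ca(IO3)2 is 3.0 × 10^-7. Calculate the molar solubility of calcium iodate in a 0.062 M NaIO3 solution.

Ca(IO3)2(s) ⇌ Ca^2+ + 2 IO3^-
Ksp = [Ca^2+][IO3^-]^2
Let s be the molar solubility in this solution. [Ca^2+] = s, [IO3^-] = 0.062 + 2s ≈ 0.062 (Ksp is small, so little additional dissolves).
Ksp ≈ s × (0.062)^2
s = 7.8 × 10^-5 M
Check: 2s = 1.6 × 10^-4 ≪ 0.062, so the approximation is valid.

s ≈ 7.8e-5 M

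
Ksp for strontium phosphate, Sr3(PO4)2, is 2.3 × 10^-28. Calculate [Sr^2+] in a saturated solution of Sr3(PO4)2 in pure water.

Sr3(PO4)2(s) ⇌ 3 Sr^2+(aq) + 2 PO4^3-(aq)
Ksp = [Sr^2+]^3[PO4^3-]^2
With molar solubility s: [Sr^2+] = 3s, [PO4^3-] = 2s.
Ksp = (3s)^3(2s)^2 = 108s^5
Solving, s = (2.3 × 10^-28/108)^(1/5) = 1.16 x 10^-6 M
[Sr^2+] = 3s = 3.5 × 10^-6 M

[Sr^2+] ≈ 3.5 × 10^-6 M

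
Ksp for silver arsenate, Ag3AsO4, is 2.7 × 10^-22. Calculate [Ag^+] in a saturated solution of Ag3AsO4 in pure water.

Ag3AsO4(s) ⇌ 3 Ag^+(aq) + AsO4^3-(aq)
Ksp = [Ag^+]^3[AsO4^3-]
Let s = molar solubility. Then [Ag^+] = 3s and [AsO4^3-] = s.
So Ksp = (3s)^3 × s = 27s^4
s^4 = 2.7 × 10^-22 / 27, so s = 1.78 × 10^-6 M
[Ag^+] = 3s = 5.3 × 10^-6 M

[Ag^+] = 5.3e-6 M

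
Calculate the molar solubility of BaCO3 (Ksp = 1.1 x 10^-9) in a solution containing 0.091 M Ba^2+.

1.2e-8 M

BaCO3(s) ⇌ Ba^2+(aq) + CO3^2-(aq)
Ksp = [Ba^2+][CO3^2-]
If s mol/L dissolves here, [Ba^2+] = 0.091 + s ≈ 0.091, [CO3^2-] = s (since the Ba^2+ already present dominates).
Ksp ≈ 0.091 × s
s = 1.2 × 10^-8 M
Check: s = 1.2 × 10^-8 ≪ 0.091, so the approximation is valid.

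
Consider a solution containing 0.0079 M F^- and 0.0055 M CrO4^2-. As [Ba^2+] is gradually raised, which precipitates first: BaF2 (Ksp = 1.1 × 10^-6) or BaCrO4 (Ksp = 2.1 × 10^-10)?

Precipitation of each salt starts when its ion product equals its Ksp.
For BaF2: 1.1 × 10^-6 = (0.0079)^2 × [Ba^2+]  ⇒  [Ba^2+] = 1.8 × 10^-2 M.
For BaCrO4: 2.1 × 10^-10 = 0.0055 × [Ba^2+]  ⇒  [Ba^2+] = 3.8 × 10^-8 M.
The salt with the lower threshold [Ba^2+] precipitates first: BaCrO4.

BaCrO4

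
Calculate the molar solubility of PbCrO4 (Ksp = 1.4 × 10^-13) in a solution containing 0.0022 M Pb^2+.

6.4 x 10^-11 M

PbCrO4(s) ⇌ Pb^2+(aq) + CrO4^2-(aq)
Ksp = [Pb^2+][CrO4^2-]
Let s be the molar solubility in this solution. [Pb^2+] = 0.0022 + s ≈ 0.0022, [CrO4^2-] = s (Ksp is small, so little additional dissolves).
Ksp ≈ 0.0022 × s
s = 6.4 x 10^-11 M
Check: s = 6.4 × 10^-11 ≪ 0.0022, so the approximation is valid.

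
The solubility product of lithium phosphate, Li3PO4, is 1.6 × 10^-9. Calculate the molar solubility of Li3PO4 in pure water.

Li3PO4(s) ⇌ 3 Li^+ + PO4^3-
Ksp = [Li^+]^3[PO4^3-]
Let s = molar solubility. Then [Li^+] = 3s and [PO4^3-] = s.
Substituting: Ksp = (3s)^3s = 27s^4
s^4 = 1.6 × 10^-9 / 27, so s = 2.8 × 10^-3 M

s ≈ 2.8 × 10^-3 M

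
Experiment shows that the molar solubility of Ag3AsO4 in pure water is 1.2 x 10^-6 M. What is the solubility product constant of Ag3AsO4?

Ag3AsO4(s) ⇌ 3 Ag^+ + AsO4^3-
If s mol/L of Ag3AsO4 dissolves, [Ag^+] = 3s and [AsO4^3-] = s.
Ksp = [Ag^+]^3[AsO4^3-]
Ksp = (3s)^3s = 27s^4
Ksp = 27 × (1.2 x 10^-6)^4 = 5.6 × 10^-23

5.6e-23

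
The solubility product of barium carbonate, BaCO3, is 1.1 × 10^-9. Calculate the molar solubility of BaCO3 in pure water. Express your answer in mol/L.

BaCO3(s) ⇌ Ba^2+ + CO3^2-
Ksp = [Ba^2+][CO3^2-]
Let s = molar solubility. Then [Ba^2+] = s and [CO3^2-] = s.
Ksp = s^2
s = √(1.1 × 10^-9) = 3.3 × 10^-5 M

s = 3.3e-5 M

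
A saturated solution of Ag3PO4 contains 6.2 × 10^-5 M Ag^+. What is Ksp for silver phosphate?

Ag3PO4(s) ⇌ 3 Ag^+(aq) + PO4^3-(aq)
Stoichiometry gives [PO4^3-] = (1/3)[Ag^+] = 2.07 × 10^-5 M.
Ksp = [Ag^+]^3[PO4^3-]
Ksp = (6.2 × 10^-5)^3 × 2.07 x 10^-5 = 4.9 × 10^-18

4.9e-18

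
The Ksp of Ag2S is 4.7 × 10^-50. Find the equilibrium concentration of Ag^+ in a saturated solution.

[Ag^+] ≈ 4.5 x 10^-17 M

Ag2S(s) ⇌ 2 Ag^+(aq) + S^2-(aq)
Ksp = [Ag^+]^2[S^2-]
Let s = molar solubility. Then [Ag^+] = 2s and [S^2-] = s.
Ksp = (2s)^2s = 4s^3
Solving, s = (4.7 × 10^-50/4)^(1/3) = 2.27 × 10^-17 M
[Ag^+] = 2s = 4.5 × 10^-17 M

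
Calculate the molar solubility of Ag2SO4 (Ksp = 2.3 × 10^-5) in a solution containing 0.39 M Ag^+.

s ≈ 1.5 × 10^-4 M

Ag2SO4(s) ⇌ 2 Ag^+(aq) + SO4^2-(aq)
Ksp = [Ag^+]^2[SO4^2-]
Let s = moles of Ag2SO4 that dissolve per litre. [Ag^+] = 0.39 + 2s ≈ 0.39, [SO4^2-] = s (since the Ag^+ already present dominates).
Ksp ≈ (0.39)^2 × s
s = 1.5 × 10^-4 M
Check: 2s = 3.0 × 10^-4 ≪ 0.39, so the approximation is valid.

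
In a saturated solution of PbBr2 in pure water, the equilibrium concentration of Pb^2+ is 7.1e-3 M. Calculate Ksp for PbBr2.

1.4 × 10^-6

PbBr2(s) ⇌ Pb^2+(aq) + 2 Br^-(aq)
Stoichiometry gives [Br^-] = (2/1)[Pb^2+] = 1.42 x 10^-2 M.
Ksp = [Pb^2+][Br^-]^2
Ksp = 7.1 x 10^-3 × (1.42 × 10^-2)^2 = 1.4 × 10^-6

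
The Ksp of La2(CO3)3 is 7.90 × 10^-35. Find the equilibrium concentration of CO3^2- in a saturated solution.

1.78 × 10^-7 M

La2(CO3)3(s) ⇌ 2 La^3+ + 3 CO3^2-
Ksp = [La^3+]^2[CO3^2-]^3
Let s = molar solubility. Then [La^3+] = 2s and [CO3^2-] = 3s.
Substituting: Ksp = (2s)^2(3s)^3 = 108s^5
s = (7.90 × 10^-35 / 108)^(1/5) = 5.927 × 10^-8 M
[CO3^2-] = 3s = 1.78 × 10^-7 M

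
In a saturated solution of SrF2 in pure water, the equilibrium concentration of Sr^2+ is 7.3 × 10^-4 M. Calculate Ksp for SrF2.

SrF2(s) ⇌ Sr^2+(aq) + 2 F^-(aq)
Stoichiometry gives [F^-] = (2/1)[Sr^2+] = 1.46 × 10^-3 M.
Ksp = [Sr^2+][F^-]^2
Ksp = 7.3 x 10^-4 × (1.46 x 10^-3)^2 = 1.6 x 10^-9

1.6e-9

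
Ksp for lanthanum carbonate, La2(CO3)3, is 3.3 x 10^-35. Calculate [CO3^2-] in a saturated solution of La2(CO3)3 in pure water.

[CO3^2-] ≈ 1.5 × 10^-7 M

La2(CO3)3(s) ⇌ 2 La^3+ + 3 CO3^2-
Ksp = [La^3+]^2[CO3^2-]^3
If s mol/L of La2(CO3)3 dissolves, [La^3+] = 2s and [CO3^2-] = 3s.
Ksp = (2s)^2(3s)^3 = 108s^5
Solving, s = (3.3 x 10^-35/108)^(1/5) = 4.98 × 10^-8 M
[CO3^2-] = 3s = 1.5 × 10^-7 M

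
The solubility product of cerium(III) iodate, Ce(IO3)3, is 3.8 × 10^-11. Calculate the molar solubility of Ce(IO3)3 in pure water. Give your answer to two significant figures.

Ce(IO3)3(s) ⇌ Ce^3+(aq) + 3 IO3^-(aq)
Ksp = [Ce^3+][IO3^-]^3
With molar solubility s: [Ce^3+] = s, [IO3^-] = 3s.
So Ksp = s × (3s)^3 = 27s^4
s^4 = 3.8 × 10^-11 / 27, so s = 1.1 × 10^-3 M

1.1e-3 M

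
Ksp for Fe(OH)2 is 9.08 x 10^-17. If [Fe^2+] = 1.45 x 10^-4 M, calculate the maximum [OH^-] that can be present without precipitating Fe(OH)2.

7.91e-7 M

Fe(OH)2(s) ⇌ Fe^2+(aq) + 2 OH^-(aq)
Ksp = [Fe^2+][OH^-]^2
Precipitation begins when Q = Ksp. With [Fe^2+] = 1.45 x 10^-4 M:
9.08 x 10^-17 = (1.45 x 10^-4) × [OH^-]^2
[OH^-] = (9.08 x 10^-17 / 1.45 x 10^-4)^(1/2) = 7.91 x 10^-7 M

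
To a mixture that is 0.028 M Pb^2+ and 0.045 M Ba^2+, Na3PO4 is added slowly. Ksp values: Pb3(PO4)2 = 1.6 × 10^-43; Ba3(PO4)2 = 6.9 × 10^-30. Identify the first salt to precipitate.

Pb3(PO4)2

Precipitation of each salt starts when its ion product equals its Ksp.
For Pb3(PO4)2: 1.6 × 10^-43 = (0.028)^3 × [PO4^3-]^2  ⇒  [PO4^3-] = 8.5 x 10^-20 M.
For Ba3(PO4)2: 6.9 × 10^-30 = (0.045)^3 × [PO4^3-]^2  ⇒  [PO4^3-] = 2.8 x 10^-13 M.
The salt with the lower threshold [PO4^3-] precipitates first: Pb3(PO4)2.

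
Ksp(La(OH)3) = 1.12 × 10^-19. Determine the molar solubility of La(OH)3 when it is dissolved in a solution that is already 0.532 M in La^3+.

La(OH)3(s) ⇌ La^3+(aq) + 3 OH^-(aq)
Ksp = [La^3+][OH^-]^3
Let s be the molar solubility in this solution. [La^3+] = 0.532 + s ≈ 0.532, [OH^-] = 3s (Ksp is small, so little additional dissolves).
Ksp ≈ 0.532 × (3s)^3
s = 1.98 × 10^-7 M
Check: s = 2.0 × 10^-7 ≪ 0.532, so the approximation is valid.

s = 1.98e-7 M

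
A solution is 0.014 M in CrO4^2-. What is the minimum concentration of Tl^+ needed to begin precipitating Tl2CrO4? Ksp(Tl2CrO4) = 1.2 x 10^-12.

Tl2CrO4(s) ⇌ 2 Tl^+ + CrO4^2-
Ksp = [Tl^+]^2[CrO4^2-]
Precipitation begins when Q = Ksp. With [CrO4^2-] = 0.014 M:
1.2 x 10^-12 = (0.014) × [Tl^+]^2
[Tl^+] = (1.2 x 10^-12 / 1.4 × 10^-2)^(1/2) = 9.3 × 10^-6 M

[Tl^+] ≈ 9.3e-6 M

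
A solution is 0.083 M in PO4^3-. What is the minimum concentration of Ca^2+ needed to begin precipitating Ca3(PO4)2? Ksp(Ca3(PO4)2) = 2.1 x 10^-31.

3.1e-10 M

Ca3(PO4)2(s) <=> 3 Ca^2+ + 2 PO4^3-
Ksp = [Ca^2+]^3[PO4^3-]^2
Precipitation begins when Q = Ksp. With [PO4^3-] = 0.083 M:
2.1 x 10^-31 = (0.083)^2 × [Ca^2+]^3
[Ca^2+] = (2.1 x 10^-31 / 6.89 × 10^-3)^(1/3) = 3.1 x 10^-10 M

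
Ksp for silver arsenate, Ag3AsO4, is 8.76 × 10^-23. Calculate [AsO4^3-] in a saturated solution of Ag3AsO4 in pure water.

Ag3AsO4(s) <=> 3 Ag^+ + AsO4^3-
Ksp = [Ag^+]^3[AsO4^3-]
With molar solubility s: [Ag^+] = 3s, [AsO4^3-] = s.
Substituting: Ksp = (3s)^3s = 27s^4
s^4 = 8.76 × 10^-23 / 27, so s = 1.342 × 10^-6 M
[AsO4^3-] = s = 1.34 x 10^-6 M

[AsO4^3-] ≈ 1.34 x 10^-6 M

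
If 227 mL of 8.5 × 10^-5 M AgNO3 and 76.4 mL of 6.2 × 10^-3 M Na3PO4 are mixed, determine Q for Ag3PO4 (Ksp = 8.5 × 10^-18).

4.0 × 10^-16

Total volume = 227 + 76.4 = 303.4 mL.
[Ag^+] = 8.5 x 10^-5 × (227/303.4) = 6.36 × 10^-5 M
[PO4^3-] = 6.2 × 10^-3 × (76.4/303.4) = 1.56 × 10^-3 M
Ag3PO4(s) ⇌ 3 Ag^+(aq) + PO4^3-(aq), so Q = [Ag^+]^3[PO4^3-]
Q = (6.36 × 10^-5)^3(1.56 × 10^-3) = 4.0 × 10^-16
Q > Ksp, so Ag3PO4 will precipitate.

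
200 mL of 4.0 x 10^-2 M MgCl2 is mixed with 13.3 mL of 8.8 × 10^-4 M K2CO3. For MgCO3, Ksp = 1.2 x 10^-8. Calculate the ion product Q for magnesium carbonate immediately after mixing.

Total volume = 200 + 13.3 = 213.3 mL.
[Mg^2+] = 4.0 × 10^-2 × (200/213.3) = 3.75 × 10^-2 M
[CO3^2-] = 8.8 x 10^-4 × (13.3/213.3) = 5.49 x 10^-5 M
MgCO3(s) ⇌ Mg^2+(aq) + CO3^2-(aq), so Q = [Mg^2+][CO3^2-]
Q = (3.75 × 10^-2)(5.49 x 10^-5) = 2.1 × 10^-6
Q > Ksp, so MgCO3 will precipitate.

Q = 2.1 × 10^-6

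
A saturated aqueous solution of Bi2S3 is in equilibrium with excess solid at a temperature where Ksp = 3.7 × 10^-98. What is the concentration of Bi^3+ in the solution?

[Bi^3+] ≈ 2.6 × 10^-20 M

Bi2S3(s) ⇌ 2 Bi^3+(aq) + 3 S^2-(aq)
Ksp = [Bi^3+]^2[S^2-]^3
With molar solubility s: [Bi^3+] = 2s, [S^2-] = 3s.
Ksp = (2s)^2(3s)^3 = 108s^5
Solving, s = (3.7 × 10^-98/108)^(1/5) = 1.28 × 10^-20 M
[Bi^3+] = 2s = 2.6 × 10^-20 M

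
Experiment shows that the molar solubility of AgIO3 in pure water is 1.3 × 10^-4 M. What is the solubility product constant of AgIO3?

AgIO3(s) <=> Ag^+(aq) + IO3^-(aq)
With molar solubility s: [Ag^+] = s, [IO3^-] = s.
Ksp = [Ag^+][IO3^-]
Ksp = (s)(s) = s^2
Ksp = (1.3 × 10^-4)^2 = 1.7 x 10^-8

Ksp = 1.7 × 10^-8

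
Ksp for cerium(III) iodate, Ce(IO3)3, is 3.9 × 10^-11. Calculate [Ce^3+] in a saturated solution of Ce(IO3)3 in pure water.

Ce(IO3)3(s) ⇌ Ce^3+(aq) + 3 IO3^-(aq)
Ksp = [Ce^3+][IO3^-]^3
With molar solubility s: [Ce^3+] = s, [IO3^-] = 3s.
So Ksp = s × (3s)^3 = 27s^4
s^4 = 3.9 × 10^-11 / 27, so s = 1.10 x 10^-3 M
[Ce^3+] = s = 1.1 × 10^-3 M

[Ce^3+] = 1.1 × 10^-3 M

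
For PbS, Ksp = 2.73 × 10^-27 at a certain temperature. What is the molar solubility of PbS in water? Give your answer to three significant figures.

5.22 x 10^-14 M

PbS(s) <=> Pb^2+ + S^2-
Ksp = [Pb^2+][S^2-]
With molar solubility s: [Pb^2+] = s, [S^2-] = s.
Ksp = s × s = s^2
s = √(2.73 × 10^-27) = 5.22 x 10^-14 M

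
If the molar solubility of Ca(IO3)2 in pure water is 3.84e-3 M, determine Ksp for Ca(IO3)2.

Ca(IO3)2(s) <=> Ca^2+ + 2 IO3^-
If s mol/L of Ca(IO3)2 dissolves, [Ca^2+] = s and [IO3^-] = 2s.
Ksp = [Ca^2+][IO3^-]^2
So Ksp = s × (2s)^2 = 4s^3
Ksp = 4 × (3.84 × 10^-3)^3 = 2.26 × 10^-7

2.26 × 10^-7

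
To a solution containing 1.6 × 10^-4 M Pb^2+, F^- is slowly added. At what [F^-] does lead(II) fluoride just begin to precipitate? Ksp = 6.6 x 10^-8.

[F^-] = 2.0e-2 M

PbF2(s) ⇌ Pb^2+ + 2 F^-
Ksp = [Pb^2+][F^-]^2
Precipitation begins when Q = Ksp. With [Pb^2+] = 1.6 × 10^-4 M:
6.6 x 10^-8 = (1.6 × 10^-4) × [F^-]^2
[F^-] = (6.6 x 10^-8 / 1.6 × 10^-4)^(1/2) = 2.0 × 10^-2 M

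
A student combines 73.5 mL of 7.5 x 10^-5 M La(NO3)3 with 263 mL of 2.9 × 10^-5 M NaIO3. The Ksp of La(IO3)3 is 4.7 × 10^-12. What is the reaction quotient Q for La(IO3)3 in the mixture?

Q = 1.9 × 10^-19

Total volume = 73.5 + 263 = 336.5 mL.
[La^3+] = 7.5 × 10^-5 × (73.5/336.5) = 1.64 x 10^-5 M
[IO3^-] = 2.9 × 10^-5 × (263/336.5) = 2.27 × 10^-5 M
La(IO3)3(s) ⇌ La^3+(aq) + 3 IO3^-(aq), so Q = [La^3+][IO3^-]^3
Q = (1.64 × 10^-5)(2.27 x 10^-5)^3 = 1.9 × 10^-19
Q < Ksp, so no precipitate of La(IO3)3 forms.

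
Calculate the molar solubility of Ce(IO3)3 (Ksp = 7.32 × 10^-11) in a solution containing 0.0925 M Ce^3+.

3.08 x 10^-4 M

Ce(IO3)3(s) ⇌ Ce^3+ + 3 IO3^-
Ksp = [Ce^3+][IO3^-]^3
Let s be the molar solubility in this solution. [Ce^3+] = 0.0925 + s ≈ 0.0925, [IO3^-] = 3s (common-ion effect: Ce^3+ is already 0.0925 M).
Ksp ≈ 0.0925 × (3s)^3
s = 3.08 x 10^-4 M
Check: s = 3.1 × 10^-4 ≪ 0.0925, so the approximation is valid.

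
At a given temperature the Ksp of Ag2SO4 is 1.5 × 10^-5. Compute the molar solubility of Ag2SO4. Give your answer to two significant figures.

Ag2SO4(s) <=> 2 Ag^+(aq) + SO4^2-(aq)
Ksp = [Ag^+]^2[SO4^2-]
Let s = molar solubility. Then [Ag^+] = 2s and [SO4^2-] = s.
So Ksp = (2s)^2 × s = 4s^3
s^3 = 1.5 × 10^-5 / 4, so s = 1.6 x 10^-2 M

s ≈ 1.6e-2 M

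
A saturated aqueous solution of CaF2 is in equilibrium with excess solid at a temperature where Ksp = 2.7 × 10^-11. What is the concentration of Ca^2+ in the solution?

CaF2(s) ⇌ Ca^2+ + 2 F^-
Ksp = [Ca^2+][F^-]^2
If s mol/L of CaF2 dissolves, [Ca^2+] = s and [F^-] = 2s.
So Ksp = s × (2s)^2 = 4s^3
s^3 = 2.7 × 10^-11 / 4, so s = 1.89 x 10^-4 M
[Ca^2+] = s = 1.9 x 10^-4 M

[Ca^2+] = 1.9 x 10^-4 M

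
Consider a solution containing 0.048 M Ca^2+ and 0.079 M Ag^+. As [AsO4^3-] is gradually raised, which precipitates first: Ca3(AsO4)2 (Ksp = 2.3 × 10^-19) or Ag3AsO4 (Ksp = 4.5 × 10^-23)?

Precipitation of each salt starts when its ion product equals its Ksp.
For Ca3(AsO4)2: 2.3 × 10^-19 = (0.048)^3 × [AsO4^3-]^2  ⇒  [AsO4^3-] = 4.6 × 10^-8 M.
For Ag3AsO4: 4.5 × 10^-23 = (0.079)^3 × [AsO4^3-]  ⇒  [AsO4^3-] = 9.1 × 10^-20 M.
The salt with the lower threshold [AsO4^3-] precipitates first: Ag3AsO4.

Ag3AsO4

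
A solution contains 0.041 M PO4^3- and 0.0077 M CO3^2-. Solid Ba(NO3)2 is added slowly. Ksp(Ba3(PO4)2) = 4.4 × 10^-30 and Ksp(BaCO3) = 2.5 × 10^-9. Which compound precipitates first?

Ba3(PO4)2

Each salt begins to precipitate when Q = Ksp, i.e. when [Ba^2+] reaches its threshold.
For Ba3(PO4)2: 4.4 × 10^-30 = (0.041)^2 × [Ba^2+]^3  ⇒  [Ba^2+] = 1.4 × 10^-9 M.
For BaCO3: 2.5 × 10^-9 = 0.0077 × [Ba^2+]  ⇒  [Ba^2+] = 3.2 × 10^-7 M.
The salt with the lower threshold [Ba^2+] precipitates first: Ba3(PO4)2.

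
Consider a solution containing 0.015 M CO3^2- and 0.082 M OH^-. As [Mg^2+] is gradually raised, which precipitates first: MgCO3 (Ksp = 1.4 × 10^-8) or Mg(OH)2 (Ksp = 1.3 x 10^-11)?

Each salt begins to precipitate when Q = Ksp, i.e. when [Mg^2+] reaches its threshold.
For MgCO3: 1.4 × 10^-8 = 0.015 × [Mg^2+]  ⇒  [Mg^2+] = 9.3 x 10^-7 M.
For Mg(OH)2: 1.3 x 10^-11 = (0.082)^2 × [Mg^2+]  ⇒  [Mg^2+] = 1.9 × 10^-9 M.
The salt with the lower threshold [Mg^2+] precipitates first: Mg(OH)2.

Mg(OH)2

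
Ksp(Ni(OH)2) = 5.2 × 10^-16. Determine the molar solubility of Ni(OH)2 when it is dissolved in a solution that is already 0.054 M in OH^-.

Ni(OH)2(s) ⇌ Ni^2+(aq) + 2 OH^-(aq)
Ksp = [Ni^2+][OH^-]^2
If s mol/L dissolves here, [Ni^2+] = s, [OH^-] = 0.054 + 2s ≈ 0.054 (common-ion effect: OH^- is already 0.054 M).
Ksp ≈ s × (0.054)^2
s = 1.8 × 10^-13 M
Check: 2s = 3.6 × 10^-13 ≪ 0.054, so the approximation is valid.

1.8 x 10^-13 M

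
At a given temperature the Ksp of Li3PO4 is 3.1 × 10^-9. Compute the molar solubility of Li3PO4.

Li3PO4(s) <=> 3 Li^+(aq) + PO4^3-(aq)
Ksp = [Li^+]^3[PO4^3-]
If s mol/L of Li3PO4 dissolves, [Li^+] = 3s and [PO4^3-] = s.
Ksp = (3s)^3s = 27s^4
Solving, s = (3.1 × 10^-9/27)^(1/4) = 3.3 × 10^-3 M

s = 3.3 × 10^-3 M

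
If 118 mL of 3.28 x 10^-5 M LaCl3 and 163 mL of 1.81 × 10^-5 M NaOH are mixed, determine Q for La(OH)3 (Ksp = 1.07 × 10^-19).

1.59 x 10^-20

Total volume = 118 + 163 = 281 mL.
[La^3+] = 3.28 x 10^-5 × (118/281) = 1.377 x 10^-5 M
[OH^-] = 1.81 × 10^-5 × (163/281) = 1.050 x 10^-5 M
La(OH)3(s) ⇌ La^3+ + 3 OH^-, so Q = [La^3+][OH^-]^3
Q = (1.377 x 10^-5)(1.050 × 10^-5)^3 = 1.59 x 10^-20
Q < Ksp, so no precipitate of La(OH)3 forms.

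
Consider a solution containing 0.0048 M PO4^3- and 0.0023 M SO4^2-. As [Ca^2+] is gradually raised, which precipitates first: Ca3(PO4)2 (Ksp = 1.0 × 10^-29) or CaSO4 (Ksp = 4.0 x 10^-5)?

Ca3(PO4)2

Each salt begins to precipitate when Q = Ksp, i.e. when [Ca^2+] reaches its threshold.
For Ca3(PO4)2: 1.0 × 10^-29 = (0.0048)^2 × [Ca^2+]^3  ⇒  [Ca^2+] = 7.6 × 10^-9 M.
For CaSO4: 4.0 x 10^-5 = 0.0023 × [Ca^2+]  ⇒  [Ca^2+] = 1.7 x 10^-2 M.
The salt with the lower threshold [Ca^2+] precipitates first: Ca3(PO4)2.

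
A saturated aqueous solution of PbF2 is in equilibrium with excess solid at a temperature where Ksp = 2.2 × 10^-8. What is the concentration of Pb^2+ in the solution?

[Pb^2+] ≈ 1.8 × 10^-3 M

PbF2(s) ⇌ Pb^2+(aq) + 2 F^-(aq)
Ksp = [Pb^2+][F^-]^2
With molar solubility s: [Pb^2+] = s, [F^-] = 2s.
So Ksp = s × (2s)^2 = 4s^3
s = (2.2 × 10^-8 / 4)^(1/3) = 1.77 x 10^-3 M
[Pb^2+] = s = 1.8 x 10^-3 M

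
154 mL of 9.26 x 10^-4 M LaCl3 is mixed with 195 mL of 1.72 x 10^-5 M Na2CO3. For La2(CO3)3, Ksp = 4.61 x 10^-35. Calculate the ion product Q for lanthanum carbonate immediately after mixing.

Total volume = 154 + 195 = 349 mL.
[La^3+] = 9.26 x 10^-4 × (154/349) = 4.086 × 10^-4 M
[CO3^2-] = 1.72 x 10^-5 × (195/349) = 9.610 × 10^-6 M
La2(CO3)3(s) ⇌ 2 La^3+(aq) + 3 CO3^2-(aq), so Q = [La^3+]^2[CO3^2-]^3
Q = (4.086 × 10^-4)^2(9.610 × 10^-6)^3 = 1.48 × 10^-22
Q > Ksp, so La2(CO3)3 will precipitate.

Q = 1.48 × 10^-22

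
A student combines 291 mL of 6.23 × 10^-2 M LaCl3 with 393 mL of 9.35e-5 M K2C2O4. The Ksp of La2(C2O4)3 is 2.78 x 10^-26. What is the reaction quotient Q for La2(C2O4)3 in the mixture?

Total volume = 291 + 393 = 684 mL.
[La^3+] = 6.23 x 10^-2 × (291/684) = 2.650 × 10^-2 M
[C2O4^2-] = 9.35 × 10^-5 × (393/684) = 5.372 x 10^-5 M
La2(C2O4)3(s) ⇌ 2 La^3+ + 3 C2O4^2-, so Q = [La^3+]^2[C2O4^2-]^3
Q = (2.650 × 10^-2)^2(5.372 × 10^-5)^3 = 1.09 × 10^-16
Q > Ksp, so La2(C2O4)3 will precipitate.

1.09e-16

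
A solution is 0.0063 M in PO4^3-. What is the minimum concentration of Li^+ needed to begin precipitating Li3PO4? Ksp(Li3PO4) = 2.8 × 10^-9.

Li3PO4(s) <=> 3 Li^+ + PO4^3-
Ksp = [Li^+]^3[PO4^3-]
Precipitation begins when Q = Ksp. With [PO4^3-] = 0.0063 M:
2.8 × 10^-9 = (0.0063) × [Li^+]^3
[Li^+] = (2.8 × 10^-9 / 6.3 × 10^-3)^(1/3) = 7.6 × 10^-3 M

7.6 x 10^-3 M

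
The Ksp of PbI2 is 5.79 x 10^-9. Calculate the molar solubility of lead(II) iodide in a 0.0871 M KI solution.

PbI2(s) ⇌ Pb^2+(aq) + 2 I^-(aq)
Ksp = [Pb^2+][I^-]^2
If s mol/L dissolves here, [Pb^2+] = s, [I^-] = 0.0871 + 2s ≈ 0.0871 (Ksp is small, so little additional dissolves).
Ksp ≈ s × (0.0871)^2
s = 7.63 x 10^-7 M
Check: 2s = 1.5 x 10^-6 ≪ 0.0871, so the approximation is valid.

s ≈ 7.63 x 10^-7 M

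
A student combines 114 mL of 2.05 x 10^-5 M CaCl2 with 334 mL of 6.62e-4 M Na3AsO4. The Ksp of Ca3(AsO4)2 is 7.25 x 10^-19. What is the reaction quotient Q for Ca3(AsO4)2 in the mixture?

Q ≈ 3.46 × 10^-23

Total volume = 114 + 334 = 448 mL.
[Ca^2+] = 2.05 × 10^-5 × (114/448) = 5.217 x 10^-6 M
[AsO4^3-] = 6.62 × 10^-4 × (334/448) = 4.935 × 10^-4 M
Ca3(AsO4)2(s) <=> 3 Ca^2+ + 2 AsO4^3-, so Q = [Ca^2+]^3[AsO4^3-]^2
Q = (5.217 × 10^-6)^3(4.935 × 10^-4)^2 = 3.46 × 10^-23
Q < Ksp, so no precipitate of Ca3(AsO4)2 forms.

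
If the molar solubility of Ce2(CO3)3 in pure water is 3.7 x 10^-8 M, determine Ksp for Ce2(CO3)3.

Ksp = 7.5e-36

Ce2(CO3)3(s) ⇌ 2 Ce^3+(aq) + 3 CO3^2-(aq)
If s mol/L of Ce2(CO3)3 dissolves, [Ce^3+] = 2s and [CO3^2-] = 3s.
Ksp = [Ce^3+]^2[CO3^2-]^3
Substituting: Ksp = (2s)^2(3s)^3 = 108s^5
Ksp = 108 × (3.7 × 10^-8)^5 = 7.5 x 10^-36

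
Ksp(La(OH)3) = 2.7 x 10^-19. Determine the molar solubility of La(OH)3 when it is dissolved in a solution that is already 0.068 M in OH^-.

8.6 × 10^-16 M

La(OH)3(s) ⇌ La^3+(aq) + 3 OH^-(aq)
Ksp = [La^3+][OH^-]^3
Let s = moles of La(OH)3 that dissolve per litre. [La^3+] = s, [OH^-] = 0.068 + 3s ≈ 0.068 (Ksp is small, so little additional dissolves).
Ksp ≈ s × (0.068)^3
s = 8.6 × 10^-16 M
Check: 3s = 2.6 × 10^-15 ≪ 0.068, so the approximation is valid.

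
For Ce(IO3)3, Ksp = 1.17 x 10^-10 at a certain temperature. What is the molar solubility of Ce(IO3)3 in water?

s = 1.44e-3 M

Ce(IO3)3(s) ⇌ Ce^3+ + 3 IO3^-
Ksp = [Ce^3+][IO3^-]^3
If s mol/L of Ce(IO3)3 dissolves, [Ce^3+] = s and [IO3^-] = 3s.
Ksp = s(3s)^3 = 27s^4
s = (1.17 x 10^-10 / 27)^(1/4) = 1.44 × 10^-3 M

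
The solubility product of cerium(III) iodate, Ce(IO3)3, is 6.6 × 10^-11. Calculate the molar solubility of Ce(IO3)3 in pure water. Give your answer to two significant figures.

s ≈ 1.3 x 10^-3 M

Ce(IO3)3(s) ⇌ Ce^3+ + 3 IO3^-
Ksp = [Ce^3+][IO3^-]^3
Let s = molar solubility. Then [Ce^3+] = s and [IO3^-] = 3s.
So Ksp = s × (3s)^3 = 27s^4
s^4 = 6.6 × 10^-11 / 27, so s = 1.3 x 10^-3 M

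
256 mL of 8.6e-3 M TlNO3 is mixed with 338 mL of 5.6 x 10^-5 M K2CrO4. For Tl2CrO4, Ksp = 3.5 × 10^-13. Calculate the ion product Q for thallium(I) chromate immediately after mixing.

Q = 4.4 × 10^-10

Total volume = 256 + 338 = 594 mL.
[Tl^+] = 8.6 x 10^-3 × (256/594) = 3.71 × 10^-3 M
[CrO4^2-] = 5.6 x 10^-5 × (338/594) = 3.19 × 10^-5 M
Tl2CrO4(s) ⇌ 2 Tl^+ + CrO4^2-, so Q = [Tl^+]^2[CrO4^2-]
Q = (3.71 x 10^-3)^2(3.19 × 10^-5) = 4.4 × 10^-10
Q > Ksp, so Tl2CrO4 will precipitate.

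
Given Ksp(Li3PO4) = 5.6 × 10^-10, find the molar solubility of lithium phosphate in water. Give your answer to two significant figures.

2.1 x 10^-3 M

Li3PO4(s) <=> 3 Li^+ + PO4^3-
Ksp = [Li^+]^3[PO4^3-]
If s mol/L of Li3PO4 dissolves, [Li^+] = 3s and [PO4^3-] = s.
So Ksp = (3s)^3 × s = 27s^4
s = (5.6 × 10^-10 / 27)^(1/4) = 2.1 × 10^-3 M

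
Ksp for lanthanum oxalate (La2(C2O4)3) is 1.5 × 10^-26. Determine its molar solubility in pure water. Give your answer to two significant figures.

2.7 × 10^-6 M

La2(C2O4)3(s) <=> 2 La^3+(aq) + 3 C2O4^2-(aq)
Ksp = [La^3+]^2[C2O4^2-]^3
With molar solubility s: [La^3+] = 2s, [C2O4^2-] = 3s.
Substituting: Ksp = (2s)^2(3s)^3 = 108s^5
Solving, s = (1.5 × 10^-26/108)^(1/5) = 2.7 x 10^-6 M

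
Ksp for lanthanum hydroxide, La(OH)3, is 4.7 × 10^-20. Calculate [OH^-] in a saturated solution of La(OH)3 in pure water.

La(OH)3(s) ⇌ La^3+ + 3 OH^-
Ksp = [La^3+][OH^-]^3
If s mol/L of La(OH)3 dissolves, [La^3+] = s and [OH^-] = 3s.
Ksp = s(3s)^3 = 27s^4
Solving, s = (4.7 × 10^-20/27)^(1/4) = 6.46 × 10^-6 M
[OH^-] = 3s = 1.9 x 10^-5 M

[OH^-] = 1.9 × 10^-5 M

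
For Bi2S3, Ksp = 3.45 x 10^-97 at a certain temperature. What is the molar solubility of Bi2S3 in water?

Bi2S3(s) ⇌ 2 Bi^3+ + 3 S^2-
Ksp = [Bi^3+]^2[S^2-]^3
With molar solubility s: [Bi^3+] = 2s, [S^2-] = 3s.
So Ksp = (2s)^2 × (3s)^3 = 108s^5
s^5 = 3.45 x 10^-97 / 108, so s = 2.00 × 10^-20 M

s = 2.00 × 10^-20 M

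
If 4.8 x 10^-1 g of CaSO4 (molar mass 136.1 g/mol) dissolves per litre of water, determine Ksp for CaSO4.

1.2 × 10^-5

Molar solubility s = (4.8 x 10^-1 g/L) / (136.1 g/mol) = 3.53 × 10^-3 M.
CaSO4(s) ⇌ Ca^2+ + SO4^2-
For each mole of CaSO4 that dissolves: [Ca^2+] = s, [SO4^2-] = s.
Ksp = [Ca^2+][SO4^2-]
Ksp = s^2
Ksp = (3.53 × 10^-3)^2 = 1.2 x 10^-5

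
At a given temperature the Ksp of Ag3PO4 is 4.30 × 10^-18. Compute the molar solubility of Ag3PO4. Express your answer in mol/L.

Ag3PO4(s) ⇌ 3 Ag^+ + PO4^3-
Ksp = [Ag^+]^3[PO4^3-]
If s mol/L of Ag3PO4 dissolves, [Ag^+] = 3s and [PO4^3-] = s.
Substituting: Ksp = (3s)^3s = 27s^4
s = (4.30 × 10^-18 / 27)^(1/4) = 2.00 x 10^-5 M

s = 2.00 x 10^-5 M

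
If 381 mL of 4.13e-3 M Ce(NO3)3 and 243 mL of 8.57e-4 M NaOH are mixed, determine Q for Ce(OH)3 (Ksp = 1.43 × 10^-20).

Total volume = 381 + 243 = 624 mL.
[Ce^3+] = 4.13 × 10^-3 × (381/624) = 2.522 × 10^-3 M
[OH^-] = 8.57 × 10^-4 × (243/624) = 3.337 x 10^-4 M
Ce(OH)3(s) ⇌ Ce^3+(aq) + 3 OH^-(aq), so Q = [Ce^3+][OH^-]^3
Q = (2.522 × 10^-3)(3.337 x 10^-4)^3 = 9.37 × 10^-14
Q > Ksp, so Ce(OH)3 will precipitate.

Q = 9.37 x 10^-14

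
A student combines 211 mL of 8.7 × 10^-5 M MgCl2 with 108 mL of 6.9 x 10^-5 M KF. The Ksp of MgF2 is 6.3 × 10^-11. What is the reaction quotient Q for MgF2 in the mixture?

Total volume = 211 + 108 = 319 mL.
[Mg^2+] = 8.7 × 10^-5 × (211/319) = 5.75 x 10^-5 M
[F^-] = 6.9 × 10^-5 × (108/319) = 2.34 × 10^-5 M
MgF2(s) ⇌ Mg^2+(aq) + 2 F^-(aq), so Q = [Mg^2+][F^-]^2
Q = (5.75 × 10^-5)(2.34 × 10^-5)^2 = 3.1 × 10^-14
Q < Ksp, so no precipitate of MgF2 forms.

Q = 3.1 x 10^-14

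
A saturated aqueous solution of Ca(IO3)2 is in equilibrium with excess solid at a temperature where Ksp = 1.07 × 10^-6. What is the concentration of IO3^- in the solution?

[IO3^-] = 0.0129 M

Ca(IO3)2(s) <=> Ca^2+(aq) + 2 IO3^-(aq)
Ksp = [Ca^2+][IO3^-]^2
If s mol/L of Ca(IO3)2 dissolves, [Ca^2+] = s and [IO3^-] = 2s.
Substituting: Ksp = s(2s)^2 = 4s^3
s = (1.07 × 10^-6 / 4)^(1/3) = 6.443 × 10^-3 M
[IO3^-] = 2s = 1.29 × 10^-2 M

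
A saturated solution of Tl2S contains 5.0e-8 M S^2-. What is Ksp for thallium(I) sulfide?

Tl2S(s) ⇌ 2 Tl^+ + S^2-
Stoichiometry gives [Tl^+] = (2/1)[S^2-] = 1.00 x 10^-7 M.
Ksp = [Tl^+]^2[S^2-]
Ksp = (1.00 × 10^-7)^2 × 5.0 × 10^-8 = 5.0 x 10^-22

5.0 × 10^-22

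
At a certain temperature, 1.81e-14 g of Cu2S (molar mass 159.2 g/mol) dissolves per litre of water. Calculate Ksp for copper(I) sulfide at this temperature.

Molar solubility s = (1.81 × 10^-14 g/L) / (159.2 g/mol) = 1.137 × 10^-16 M.
Cu2S(s) ⇌ 2 Cu^+(aq) + S^2-(aq)
For each mole of Cu2S that dissolves: [Cu^+] = 2s, [S^2-] = s.
Ksp = [Cu^+]^2[S^2-]
Ksp = (2s)^2s = 4s^3
With s = 1.137 x 10^-16: Ksp = 5.88 × 10^-48

5.88e-48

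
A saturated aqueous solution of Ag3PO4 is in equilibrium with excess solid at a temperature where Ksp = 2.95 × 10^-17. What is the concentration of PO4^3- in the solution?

[PO4^3-] = 3.23 x 10^-5 M

Ag3PO4(s) ⇌ 3 Ag^+(aq) + PO4^3-(aq)
Ksp = [Ag^+]^3[PO4^3-]
Let s = molar solubility. Then [Ag^+] = 3s and [PO4^3-] = s.
Ksp = (3s)^3s = 27s^4
Solving, s = (2.95 × 10^-17/27)^(1/4) = 3.233 × 10^-5 M
[PO4^3-] = s = 3.23 × 10^-5 M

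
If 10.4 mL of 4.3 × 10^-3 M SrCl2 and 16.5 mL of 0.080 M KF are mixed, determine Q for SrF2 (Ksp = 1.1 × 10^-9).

Total volume = 10.4 + 16.5 = 26.9 mL.
[Sr^2+] = 4.3 × 10^-3 × (10.4/26.9) = 1.66 × 10^-3 M
[F^-] = 8.0 × 10^-2 × (16.5/26.9) = 4.91 × 10^-2 M
SrF2(s) ⇌ Sr^2+ + 2 F^-, so Q = [Sr^2+][F^-]^2
Q = (1.66 × 10^-3)(4.91 x 10^-2)^2 = 4.0 × 10^-6
Q > Ksp, so SrF2 will precipitate.

Q = 4.0 × 10^-6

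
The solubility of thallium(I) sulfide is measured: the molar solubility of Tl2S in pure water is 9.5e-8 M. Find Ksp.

Tl2S(s) ⇌ 2 Tl^+ + S^2-
Let s = molar solubility. Then [Tl^+] = 2s and [S^2-] = s.
Ksp = [Tl^+]^2[S^2-]
So Ksp = (2s)^2 × s = 4s^3
With s = 9.5 × 10^-8: Ksp = 3.4 × 10^-21

Ksp = 3.4 × 10^-21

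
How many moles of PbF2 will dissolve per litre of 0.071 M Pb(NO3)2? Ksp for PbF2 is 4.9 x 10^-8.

PbF2(s) ⇌ Pb^2+ + 2 F^-
Ksp = [Pb^2+][F^-]^2
Let s be the molar solubility in this solution. [Pb^2+] = 0.071 + s ≈ 0.071, [F^-] = 2s (since Pb^2+ from Pb(NO3)2 dominates).
Ksp ≈ 0.071 × (2s)^2
s = 4.2 × 10^-4 M
Check: s = 4.2 × 10^-4 ≪ 0.071, so the approximation is valid.

4.2e-4 M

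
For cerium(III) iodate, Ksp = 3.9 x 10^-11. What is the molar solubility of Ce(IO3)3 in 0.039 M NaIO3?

Ce(IO3)3(s) <=> Ce^3+ + 3 IO3^-
Ksp = [Ce^3+][IO3^-]^3
If s mol/L dissolves here, [Ce^3+] = s, [IO3^-] = 0.039 + 3s ≈ 0.039 (since IO3^- from NaIO3 dominates).
Ksp ≈ s × (0.039)^3
s = 6.6 × 10^-7 M
Check: 3s = 2.0 × 10^-6 ≪ 0.039, so the approximation is valid.

6.6 x 10^-7 M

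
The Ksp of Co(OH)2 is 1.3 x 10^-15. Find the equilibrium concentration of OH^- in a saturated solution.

[OH^-] = 1.4 × 10^-5 M

Co(OH)2(s) <=> Co^2+ + 2 OH^-
Ksp = [Co^2+][OH^-]^2
For each mole of Co(OH)2 that dissolves: [Co^2+] = s, [OH^-] = 2s.
So Ksp = s × (2s)^2 = 4s^3
Solving, s = (1.3 x 10^-15/4)^(1/3) = 6.88 x 10^-6 M
[OH^-] = 2s = 1.4 × 10^-5 M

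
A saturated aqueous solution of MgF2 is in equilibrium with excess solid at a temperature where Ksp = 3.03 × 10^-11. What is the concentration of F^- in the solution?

[F^-] ≈ 3.93 x 10^-4 M

MgF2(s) ⇌ Mg^2+ + 2 F^-
Ksp = [Mg^2+][F^-]^2
If s mol/L of MgF2 dissolves, [Mg^2+] = s and [F^-] = 2s.
So Ksp = s × (2s)^2 = 4s^3
s^3 = 3.03 × 10^-11 / 4, so s = 1.964 x 10^-4 M
[F^-] = 2s = 3.93 × 10^-4 M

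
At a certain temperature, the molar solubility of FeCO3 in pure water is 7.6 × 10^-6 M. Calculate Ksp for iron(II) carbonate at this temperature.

FeCO3(s) ⇌ Fe^2+ + CO3^2-
Let s = molar solubility. Then [Fe^2+] = s and [CO3^2-] = s.
Ksp = [Fe^2+][CO3^2-]
Ksp = s × s = s^2
With s = 7.6 x 10^-6: Ksp = 5.8 × 10^-11

Ksp = 5.8 x 10^-11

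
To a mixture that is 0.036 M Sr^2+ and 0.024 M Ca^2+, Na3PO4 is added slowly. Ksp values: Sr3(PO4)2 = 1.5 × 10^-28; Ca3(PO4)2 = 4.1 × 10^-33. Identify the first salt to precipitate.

Ca3(PO4)2

Precipitation of each salt starts when its ion product equals its Ksp.
For Sr3(PO4)2: 1.5 × 10^-28 = (0.036)^3 × [PO4^3-]^2  ⇒  [PO4^3-] = 1.8 × 10^-12 M.
For Ca3(PO4)2: 4.1 × 10^-33 = (0.024)^3 × [PO4^3-]^2  ⇒  [PO4^3-] = 1.7 × 10^-14 M.
The salt with the lower threshold [PO4^3-] precipitates first: Ca3(PO4)2.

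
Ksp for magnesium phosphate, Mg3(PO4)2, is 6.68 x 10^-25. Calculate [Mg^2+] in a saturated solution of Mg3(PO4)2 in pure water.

Mg3(PO4)2(s) ⇌ 3 Mg^2+ + 2 PO4^3-
Ksp = [Mg^2+]^3[PO4^3-]^2
With molar solubility s: [Mg^2+] = 3s, [PO4^3-] = 2s.
Substituting: Ksp = (3s)^3(2s)^2 = 108s^5
s = (6.68 x 10^-25 / 108)^(1/5) = 5.732 × 10^-6 M
[Mg^2+] = 3s = 1.72 × 10^-5 M

[Mg^2+] = 1.72 x 10^-5 M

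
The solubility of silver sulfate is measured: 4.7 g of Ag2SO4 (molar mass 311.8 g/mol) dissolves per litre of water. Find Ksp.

Molar solubility s = (4.7 g/L) / (311.8 g/mol) = 1.51 × 10^-2 M.
Ag2SO4(s) ⇌ 2 Ag^+ + SO4^2-
With molar solubility s: [Ag^+] = 2s, [SO4^2-] = s.
Ksp = [Ag^+]^2[SO4^2-]
Substituting: Ksp = (2s)^2s = 4s^3
With s = 1.51 × 10^-2: Ksp = 1.4 x 10^-5

Ksp ≈ 1.4 x 10^-5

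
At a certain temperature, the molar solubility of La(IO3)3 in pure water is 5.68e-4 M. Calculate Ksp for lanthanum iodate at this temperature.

Ksp = 2.81 × 10^-12

La(IO3)3(s) ⇌ La^3+(aq) + 3 IO3^-(aq)
If s mol/L of La(IO3)3 dissolves, [La^3+] = s and [IO3^-] = 3s.
Ksp = [La^3+][IO3^-]^3
So Ksp = s × (3s)^3 = 27s^4
Ksp = 27 × (5.68 × 10^-4)^4 = 2.81 × 10^-12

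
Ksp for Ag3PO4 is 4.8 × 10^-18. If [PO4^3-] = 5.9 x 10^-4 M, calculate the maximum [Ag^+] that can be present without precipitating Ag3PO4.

Ag3PO4(s) ⇌ 3 Ag^+(aq) + PO4^3-(aq)
Ksp = [Ag^+]^3[PO4^3-]
Precipitation begins when Q = Ksp. With [PO4^3-] = 5.9 x 10^-4 M:
4.8 × 10^-18 = (5.9 x 10^-4) × [Ag^+]^3
[Ag^+] = (4.8 × 10^-18 / 5.9 × 10^-4)^(1/3) = 2.0 × 10^-5 M

[Ag^+] = 2.0 × 10^-5 M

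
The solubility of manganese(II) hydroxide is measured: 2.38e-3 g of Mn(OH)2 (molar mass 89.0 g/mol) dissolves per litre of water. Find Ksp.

7.65 × 10^-14

Molar solubility s = (2.38 × 10^-3 g/L) / (89.0 g/mol) = 2.674 × 10^-5 M.
Mn(OH)2(s) ⇌ Mn^2+(aq) + 2 OH^-(aq)
If s mol/L of Mn(OH)2 dissolves, [Mn^2+] = s and [OH^-] = 2s.
Ksp = [Mn^2+][OH^-]^2
Ksp = s(2s)^2 = 4s^3
Ksp = 4 × (2.674 × 10^-5)^3 = 7.65 × 10^-14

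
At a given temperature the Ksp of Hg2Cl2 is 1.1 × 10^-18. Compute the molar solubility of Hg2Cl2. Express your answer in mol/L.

Hg2Cl2(s) ⇌ Hg2^2+(aq) + 2 Cl^-(aq)
Ksp = [Hg2^2+][Cl^-]^2
With molar solubility s: [Hg2^2+] = s, [Cl^-] = 2s.
So Ksp = s × (2s)^2 = 4s^3
s^3 = 1.1 × 10^-18 / 4, so s = 6.5 × 10^-7 M

s = 6.5 x 10^-7 M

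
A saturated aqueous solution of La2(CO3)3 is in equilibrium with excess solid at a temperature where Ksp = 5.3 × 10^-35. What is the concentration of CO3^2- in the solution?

[CO3^2-] = 1.6e-7 M

La2(CO3)3(s) <=> 2 La^3+(aq) + 3 CO3^2-(aq)
Ksp = [La^3+]^2[CO3^2-]^3
Let s = molar solubility. Then [La^3+] = 2s and [CO3^2-] = 3s.
Ksp = (2s)^2(3s)^3 = 108s^5
Solving, s = (5.3 × 10^-35/108)^(1/5) = 5.47 x 10^-8 M
[CO3^2-] = 3s = 1.6 × 10^-7 M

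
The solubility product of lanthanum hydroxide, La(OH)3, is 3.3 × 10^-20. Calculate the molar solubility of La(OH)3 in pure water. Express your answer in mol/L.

La(OH)3(s) <=> La^3+(aq) + 3 OH^-(aq)
Ksp = [La^3+][OH^-]^3
For each mole of La(OH)3 that dissolves: [La^3+] = s, [OH^-] = 3s.
So Ksp = s × (3s)^3 = 27s^4
s = (3.3 × 10^-20 / 27)^(1/4) = 5.9 × 10^-6 M

5.9 x 10^-6 M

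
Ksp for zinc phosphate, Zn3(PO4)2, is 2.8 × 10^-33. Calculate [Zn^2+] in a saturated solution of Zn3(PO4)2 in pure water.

Zn3(PO4)2(s) <=> 3 Zn^2+(aq) + 2 PO4^3-(aq)
Ksp = [Zn^2+]^3[PO4^3-]^2
If s mol/L of Zn3(PO4)2 dissolves, [Zn^2+] = 3s and [PO4^3-] = 2s.
Substituting: Ksp = (3s)^3(2s)^2 = 108s^5
Solving, s = (2.8 × 10^-33/108)^(1/5) = 1.21 × 10^-7 M
[Zn^2+] = 3s = 3.6 x 10^-7 M

[Zn^2+] = 3.6e-7 M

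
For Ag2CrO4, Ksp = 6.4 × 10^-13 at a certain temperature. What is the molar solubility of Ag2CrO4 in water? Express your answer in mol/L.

Ag2CrO4(s) <=> 2 Ag^+(aq) + CrO4^2-(aq)
Ksp = [Ag^+]^2[CrO4^2-]
Let s = molar solubility. Then [Ag^+] = 2s and [CrO4^2-] = s.
Substituting: Ksp = (2s)^2s = 4s^3
Solving, s = (6.4 × 10^-13/4)^(1/3) = 5.4 × 10^-5 M

s ≈ 5.4 × 10^-5 M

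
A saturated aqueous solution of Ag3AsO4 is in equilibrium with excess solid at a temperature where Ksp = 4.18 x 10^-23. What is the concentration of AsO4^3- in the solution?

Ag3AsO4(s) ⇌ 3 Ag^+ + AsO4^3-
Ksp = [Ag^+]^3[AsO4^3-]
With molar solubility s: [Ag^+] = 3s, [AsO4^3-] = s.
So Ksp = (3s)^3 × s = 27s^4
s = (4.18 x 10^-23 / 27)^(1/4) = 1.115 × 10^-6 M
[AsO4^3-] = s = 1.12 x 10^-6 M

[AsO4^3-] = 1.12e-6 M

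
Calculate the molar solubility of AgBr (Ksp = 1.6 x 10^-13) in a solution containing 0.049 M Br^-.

s = 3.3e-12 M

AgBr(s) ⇌ Ag^+ + Br^-
Ksp = [Ag^+][Br^-]
Let s be the molar solubility in this solution. [Ag^+] = s, [Br^-] = 0.049 + s ≈ 0.049 (since the Br^- already present dominates).
Ksp ≈ s × 0.049
s = 3.3 × 10^-12 M
Check: s = 3.3 x 10^-12 ≪ 0.049, so the approximation is valid.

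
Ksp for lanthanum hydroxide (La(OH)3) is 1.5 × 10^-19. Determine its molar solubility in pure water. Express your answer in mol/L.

s = 8.6e-6 M

La(OH)3(s) ⇌ La^3+ + 3 OH^-
Ksp = [La^3+][OH^-]^3
Let s = molar solubility. Then [La^3+] = s and [OH^-] = 3s.
Substituting: Ksp = s(3s)^3 = 27s^4
Solving, s = (1.5 × 10^-19/27)^(1/4) = 8.6 × 10^-6 M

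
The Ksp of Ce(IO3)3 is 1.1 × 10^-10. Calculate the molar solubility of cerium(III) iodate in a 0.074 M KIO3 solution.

2.7 x 10^-7 M

Ce(IO3)3(s) ⇌ Ce^3+ + 3 IO3^-
Ksp = [Ce^3+][IO3^-]^3
Let s = moles of Ce(IO3)3 that dissolve per litre. [Ce^3+] = s, [IO3^-] = 0.074 + 3s ≈ 0.074 (since IO3^- from KIO3 dominates).
Ksp ≈ s × (0.074)^3
s = 2.7 x 10^-7 M
Check: 3s = 8.1 x 10^-7 ≪ 0.074, so the approximation is valid.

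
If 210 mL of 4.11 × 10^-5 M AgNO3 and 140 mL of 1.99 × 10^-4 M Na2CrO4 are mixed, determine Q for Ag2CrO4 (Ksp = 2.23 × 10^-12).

Total volume = 210 + 140 = 350 mL.
[Ag^+] = 4.11 × 10^-5 × (210/350) = 2.466 × 10^-5 M
[CrO4^2-] = 1.99 x 10^-4 × (140/350) = 7.960 × 10^-5 M
Ag2CrO4(s) ⇌ 2 Ag^+(aq) + CrO4^2-(aq), so Q = [Ag^+]^2[CrO4^2-]
Q = (2.466 x 10^-5)^2(7.960 x 10^-5) = 4.84 × 10^-14
Q < Ksp, so no precipitate of Ag2CrO4 forms.

Q = 4.84e-14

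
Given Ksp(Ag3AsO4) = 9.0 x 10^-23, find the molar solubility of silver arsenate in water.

Ag3AsO4(s) <=> 3 Ag^+ + AsO4^3-
Ksp = [Ag^+]^3[AsO4^3-]
Let s = molar solubility. Then [Ag^+] = 3s and [AsO4^3-] = s.
So Ksp = (3s)^3 × s = 27s^4
s = (9.0 x 10^-23 / 27)^(1/4) = 1.4 × 10^-6 M

s ≈ 1.4e-6 M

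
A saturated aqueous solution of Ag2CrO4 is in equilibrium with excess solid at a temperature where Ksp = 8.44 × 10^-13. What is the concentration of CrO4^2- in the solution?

Ag2CrO4(s) ⇌ 2 Ag^+ + CrO4^2-
Ksp = [Ag^+]^2[CrO4^2-]
Let s = molar solubility. Then [Ag^+] = 2s and [CrO4^2-] = s.
So Ksp = (2s)^2 × s = 4s^3
Solving, s = (8.44 × 10^-13/4)^(1/3) = 5.953 × 10^-5 M
[CrO4^2-] = s = 5.95 × 10^-5 M

[CrO4^2-] ≈ 5.95 × 10^-5 M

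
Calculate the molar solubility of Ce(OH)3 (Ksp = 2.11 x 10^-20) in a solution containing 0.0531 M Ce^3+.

Ce(OH)3(s) <=> Ce^3+(aq) + 3 OH^-(aq)
Ksp = [Ce^3+][OH^-]^3
Let s = moles of Ce(OH)3 that dissolve per litre. [Ce^3+] = 0.0531 + s ≈ 0.0531, [OH^-] = 3s (Ksp is small, so little additional dissolves).
Ksp ≈ 0.0531 × (3s)^3
s = 2.45 x 10^-7 M
Check: s = 2.5 × 10^-7 ≪ 0.0531, so the approximation is valid.

s = 2.45 x 10^-7 M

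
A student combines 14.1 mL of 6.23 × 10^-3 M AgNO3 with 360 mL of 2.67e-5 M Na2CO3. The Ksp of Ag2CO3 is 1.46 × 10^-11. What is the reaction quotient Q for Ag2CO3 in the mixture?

Q = 1.42 × 10^-12

Total volume = 14.1 + 360 = 374.1 mL.
[Ag^+] = 6.23 × 10^-3 × (14.1/374.1) = 2.348 × 10^-4 M
[CO3^2-] = 2.67 x 10^-5 × (360/374.1) = 2.569 × 10^-5 M
Ag2CO3(s) ⇌ 2 Ag^+ + CO3^2-, so Q = [Ag^+]^2[CO3^2-]
Q = (2.348 × 10^-4)^2(2.569 x 10^-5) = 1.42 x 10^-12
Q < Ksp, so no precipitate of Ag2CO3 forms.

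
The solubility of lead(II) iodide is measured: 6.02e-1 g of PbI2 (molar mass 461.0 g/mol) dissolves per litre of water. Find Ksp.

Molar solubility s = (6.02 x 10^-1 g/L) / (461.0 g/mol) = 1.306 x 10^-3 M.
PbI2(s) ⇌ Pb^2+ + 2 I^-
With molar solubility s: [Pb^2+] = s, [I^-] = 2s.
Ksp = [Pb^2+][I^-]^2
Ksp = s(2s)^2 = 4s^3
With s = 1.306 × 10^-3: Ksp = 8.91 × 10^-9

Ksp ≈ 8.91 × 10^-9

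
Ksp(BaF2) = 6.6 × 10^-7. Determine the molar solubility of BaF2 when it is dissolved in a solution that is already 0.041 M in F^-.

s ≈ 3.9 x 10^-4 M

BaF2(s) <=> Ba^2+ + 2 F^-
Ksp = [Ba^2+][F^-]^2
Let s = moles of BaF2 that dissolve per litre. [Ba^2+] = s, [F^-] = 0.041 + 2s ≈ 0.041 (Ksp is small, so little additional dissolves).
Ksp ≈ s × (0.041)^2
s = 3.9 × 10^-4 M
Check: 2s = 7.9 × 10^-4 ≪ 0.041, so the approximation is valid.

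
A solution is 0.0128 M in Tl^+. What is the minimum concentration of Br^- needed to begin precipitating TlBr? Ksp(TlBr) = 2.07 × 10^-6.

[Br^-] = 1.62e-4 M

TlBr(s) <=> Tl^+(aq) + Br^-(aq)
Ksp = [Tl^+][Br^-]
Precipitation begins when Q = Ksp. With [Tl^+] = 0.0128 M:
2.07 × 10^-6 = (0.0128) × [Br^-]
[Br^-] = (2.07 × 10^-6 / 1.28 x 10^-2) = 1.62 × 10^-4 M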